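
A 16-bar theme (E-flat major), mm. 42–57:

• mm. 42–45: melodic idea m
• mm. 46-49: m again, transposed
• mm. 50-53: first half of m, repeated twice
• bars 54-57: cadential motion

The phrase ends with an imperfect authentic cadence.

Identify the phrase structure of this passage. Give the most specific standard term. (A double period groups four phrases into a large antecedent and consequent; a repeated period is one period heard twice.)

Basic idea (measures 42–45) + its repetition (measures 46-49) form the presentation; fragmentation and cadence (measures 50-57) form the continuation — the 16-bar whole is a sentence.

sentence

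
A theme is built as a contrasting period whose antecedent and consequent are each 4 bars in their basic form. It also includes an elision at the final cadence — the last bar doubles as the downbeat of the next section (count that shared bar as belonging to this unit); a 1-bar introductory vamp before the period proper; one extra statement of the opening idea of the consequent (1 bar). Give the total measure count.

10 measures

Basic contrasting period: 4 + 4 = 8 bars.
8 (basic form) + 1 (introduction) + 1 (extra statement) = 10.
The elision shares a bar with the next section but does not change this unit's count.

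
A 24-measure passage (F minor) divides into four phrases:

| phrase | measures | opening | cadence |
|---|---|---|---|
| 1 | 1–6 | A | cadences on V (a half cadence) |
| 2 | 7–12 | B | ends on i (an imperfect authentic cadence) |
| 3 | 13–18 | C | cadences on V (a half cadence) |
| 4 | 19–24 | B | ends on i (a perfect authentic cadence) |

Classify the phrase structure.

contrasting double period

Four phrases in two halves: the first half (bars 1–12) ends with an imperfect authentic cadence, the second (mm. 13–24) with a perfect authentic cadence — a large antecedent–consequent pair, i.e. a double period.
Phrase 3 begins with different material from phrase 1, making it contrasting.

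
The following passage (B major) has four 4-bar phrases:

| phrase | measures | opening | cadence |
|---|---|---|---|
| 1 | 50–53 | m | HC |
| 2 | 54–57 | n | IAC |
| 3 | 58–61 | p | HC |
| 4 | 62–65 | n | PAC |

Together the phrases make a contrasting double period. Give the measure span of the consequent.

measures 58–65

In a double period the first pair of phrases (ending imperfect authentic cadence) is the large antecedent and the second pair (ending perfect authentic cadence) is the large consequent; the consequent is measures 58–65.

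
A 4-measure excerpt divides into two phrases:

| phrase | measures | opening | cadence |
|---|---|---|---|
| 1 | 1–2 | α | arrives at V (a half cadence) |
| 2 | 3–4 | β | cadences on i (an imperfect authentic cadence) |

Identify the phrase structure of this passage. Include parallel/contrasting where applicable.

contrasting period

Phrase 1 ends with a half cadence (weaker) and phrase 2 with an imperfect authentic cadence (stronger): antecedent + consequent = a period.
The two phrases open with different material (α / β), so the period is contrasting.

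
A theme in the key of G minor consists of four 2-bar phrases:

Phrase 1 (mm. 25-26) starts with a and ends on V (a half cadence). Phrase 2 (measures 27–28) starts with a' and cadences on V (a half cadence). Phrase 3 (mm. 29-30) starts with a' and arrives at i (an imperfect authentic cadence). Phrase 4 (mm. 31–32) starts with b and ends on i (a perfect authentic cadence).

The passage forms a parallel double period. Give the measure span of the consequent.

measures 29–32

In a double period the first pair of phrases (ending half cadence) is the large antecedent and the second pair (ending perfect authentic cadence) is the large consequent; the consequent is measures 29–32.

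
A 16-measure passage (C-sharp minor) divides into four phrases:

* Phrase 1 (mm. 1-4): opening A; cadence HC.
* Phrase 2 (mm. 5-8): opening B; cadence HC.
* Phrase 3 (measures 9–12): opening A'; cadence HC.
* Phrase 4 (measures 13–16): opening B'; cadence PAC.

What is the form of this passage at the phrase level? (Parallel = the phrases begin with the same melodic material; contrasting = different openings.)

Four phrases in two halves: the first half (mm. 1–8) ends with a half cadence, the second (measures 9–16) with a perfect authentic cadence — a large antecedent–consequent pair, i.e. a double period.
Phrase 3 begins with the same material as phrase 1, making it parallel.

parallel double period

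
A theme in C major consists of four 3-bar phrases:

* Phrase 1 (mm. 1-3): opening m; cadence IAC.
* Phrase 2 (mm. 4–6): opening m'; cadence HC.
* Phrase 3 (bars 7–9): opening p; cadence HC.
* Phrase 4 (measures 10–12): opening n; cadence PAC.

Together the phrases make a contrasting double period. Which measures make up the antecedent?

measures 1–6

In a double period the first pair of phrases (ending half cadence) is the large antecedent and the second pair (ending perfect authentic cadence) is the large consequent; the antecedent is measures 1–6.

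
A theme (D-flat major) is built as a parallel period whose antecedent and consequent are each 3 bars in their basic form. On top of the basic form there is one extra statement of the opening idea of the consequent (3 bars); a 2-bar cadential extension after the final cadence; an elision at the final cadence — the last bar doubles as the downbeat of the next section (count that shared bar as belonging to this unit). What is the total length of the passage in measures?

Basic parallel period: 3 + 3 = 6 bars.
6 (basic form) + 3 (extra statement) + 2 (cadential extension) = 11.
The elision shares a bar with the next section but does not change this unit's count.

11 measures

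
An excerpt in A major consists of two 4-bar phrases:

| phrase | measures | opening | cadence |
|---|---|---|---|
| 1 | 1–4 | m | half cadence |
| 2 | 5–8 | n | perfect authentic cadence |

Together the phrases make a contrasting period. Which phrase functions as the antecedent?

The phrase ending with the weaker cadence (half cadence) is the antecedent; the one ending more conclusively (perfect authentic cadence) is the consequent. The antecedent is phrase 1.

phrase 1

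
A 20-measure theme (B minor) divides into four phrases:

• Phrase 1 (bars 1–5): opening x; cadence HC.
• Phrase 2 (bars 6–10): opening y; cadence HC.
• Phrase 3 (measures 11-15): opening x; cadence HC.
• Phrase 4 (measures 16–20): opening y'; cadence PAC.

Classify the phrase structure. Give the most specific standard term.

parallel double period

Four phrases in two halves: the first half (mm. 1–10) ends with a half cadence, the second (measures 11–20) with a perfect authentic cadence — a large antecedent–consequent pair, i.e. a double period.
Phrase 3 begins with the same material as phrase 1, making it parallel.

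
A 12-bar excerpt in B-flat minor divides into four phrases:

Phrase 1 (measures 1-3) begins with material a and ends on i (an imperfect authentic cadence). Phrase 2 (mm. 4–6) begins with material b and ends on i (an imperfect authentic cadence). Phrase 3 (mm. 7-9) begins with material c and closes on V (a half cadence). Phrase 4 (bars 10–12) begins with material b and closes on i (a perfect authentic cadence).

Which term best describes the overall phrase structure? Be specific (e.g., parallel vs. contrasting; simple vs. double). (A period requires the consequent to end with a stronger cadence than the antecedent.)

Four phrases in two halves: the first half (measures 1–6) ends with an imperfect authentic cadence, the second (measures 7-12) with a perfect authentic cadence — a large antecedent–consequent pair, i.e. a double period.
Phrase 3 begins with different material from phrase 1, making it contrasting.

contrasting double period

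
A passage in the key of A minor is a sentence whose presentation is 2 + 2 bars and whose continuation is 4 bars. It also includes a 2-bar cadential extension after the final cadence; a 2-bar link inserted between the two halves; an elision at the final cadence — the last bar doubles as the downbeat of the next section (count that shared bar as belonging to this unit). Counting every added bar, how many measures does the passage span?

Basic sentence: 2 + 2 + 4 = 8 bars.
8 (basic form) + 2 (cadential extension) + 2 (link) = 12.
The elision shares a bar with the next section but does not change this unit's count.

12 measures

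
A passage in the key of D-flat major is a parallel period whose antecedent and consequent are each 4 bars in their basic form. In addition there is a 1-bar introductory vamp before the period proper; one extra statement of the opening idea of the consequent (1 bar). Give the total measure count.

10 measures

Basic parallel period: 4 + 4 = 8 bars.
8 (basic form) + 1 (introduction) + 1 (extra statement) = 10.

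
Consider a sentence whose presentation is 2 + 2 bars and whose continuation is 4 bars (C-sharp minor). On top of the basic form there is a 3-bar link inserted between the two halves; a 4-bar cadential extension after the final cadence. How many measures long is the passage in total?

Basic sentence: 2 + 2 + 4 = 8 bars.
8 (basic form) + 3 (link) + 4 (cadential extension) = 15.

15 measures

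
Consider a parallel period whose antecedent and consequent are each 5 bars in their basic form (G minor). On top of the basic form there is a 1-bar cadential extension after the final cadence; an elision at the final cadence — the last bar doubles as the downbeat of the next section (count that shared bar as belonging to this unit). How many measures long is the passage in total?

11 measures

Basic parallel period: 5 + 5 = 10 bars.
10 (basic form) + 1 (cadential extension) = 11.
The elision shares a bar with the next section but does not change this unit's count.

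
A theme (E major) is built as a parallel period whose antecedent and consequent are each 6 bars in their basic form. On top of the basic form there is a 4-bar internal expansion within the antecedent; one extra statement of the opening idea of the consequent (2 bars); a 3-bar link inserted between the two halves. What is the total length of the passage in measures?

21 measures

Basic parallel period: 6 + 6 = 12 bars.
12 (basic form) + 4 (internal expansion) + 2 (extra statement) + 3 (link) = 21.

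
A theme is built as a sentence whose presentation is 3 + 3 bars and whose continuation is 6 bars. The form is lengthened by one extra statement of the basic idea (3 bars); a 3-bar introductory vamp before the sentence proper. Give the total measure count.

Basic sentence: 3 + 3 + 6 = 12 bars.
12 (basic form) + 3 (extra statement) + 3 (introduction) = 18.

18 measures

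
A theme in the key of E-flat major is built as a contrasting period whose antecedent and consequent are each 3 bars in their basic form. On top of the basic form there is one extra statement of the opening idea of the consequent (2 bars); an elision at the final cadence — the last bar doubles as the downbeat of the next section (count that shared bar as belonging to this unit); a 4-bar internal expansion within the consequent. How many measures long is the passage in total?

Basic contrasting period: 3 + 3 = 6 bars.
6 (basic form) + 2 (extra statement) + 4 (internal expansion) = 12.
The elision shares a bar with the next section but does not change this unit's count.

12 measures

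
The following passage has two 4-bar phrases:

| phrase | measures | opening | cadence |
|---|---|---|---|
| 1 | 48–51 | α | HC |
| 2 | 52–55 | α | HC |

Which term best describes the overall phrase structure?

repeated phrase

Both phrases have the same opening (α) and the same cadence (half cadence): the second is a restatement, not a consequent, so this is a repeated phrase rather than a period.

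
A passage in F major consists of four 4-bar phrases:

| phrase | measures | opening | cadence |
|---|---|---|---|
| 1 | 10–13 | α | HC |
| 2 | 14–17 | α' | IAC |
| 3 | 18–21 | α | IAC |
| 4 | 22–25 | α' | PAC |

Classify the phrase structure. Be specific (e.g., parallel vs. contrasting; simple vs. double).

Four phrases in two halves: the first half (measures 10-17) ends with an imperfect authentic cadence, the second (mm. 18–25) with a perfect authentic cadence — a large antecedent–consequent pair, i.e. a double period.
Phrase 3 begins with the same material as phrase 1, making it parallel.

parallel double period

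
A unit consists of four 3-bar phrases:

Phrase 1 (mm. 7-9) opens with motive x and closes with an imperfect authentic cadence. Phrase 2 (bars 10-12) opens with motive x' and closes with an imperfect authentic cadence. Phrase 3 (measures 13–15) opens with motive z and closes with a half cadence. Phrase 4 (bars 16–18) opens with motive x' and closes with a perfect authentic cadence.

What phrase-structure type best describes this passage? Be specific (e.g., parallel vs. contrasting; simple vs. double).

Four phrases in two halves: the first half (bars 7–12) ends with an imperfect authentic cadence, the second (measures 13–18) with a perfect authentic cadence — a large antecedent–consequent pair, i.e. a double period.
Phrase 3 begins with different material from phrase 1, making it contrasting.

contrasting double period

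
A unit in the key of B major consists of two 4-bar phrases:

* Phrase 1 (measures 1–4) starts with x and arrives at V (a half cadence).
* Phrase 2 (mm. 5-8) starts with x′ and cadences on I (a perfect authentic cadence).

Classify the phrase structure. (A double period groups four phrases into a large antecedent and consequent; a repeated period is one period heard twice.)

Phrase 1 ends with a half cadence (weaker) and phrase 2 with a perfect authentic cadence (stronger): antecedent + consequent = a period.
The two phrases open with the same material (x / x′), so the period is parallel.

parallel period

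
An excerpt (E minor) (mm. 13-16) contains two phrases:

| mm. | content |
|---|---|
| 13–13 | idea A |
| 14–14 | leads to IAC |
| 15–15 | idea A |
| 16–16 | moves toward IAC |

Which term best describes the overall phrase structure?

repeated phrase

Both phrases have the same opening (A) and the same cadence (imperfect authentic cadence): the second is a restatement, not a consequent, so this is a repeated phrase rather than a period.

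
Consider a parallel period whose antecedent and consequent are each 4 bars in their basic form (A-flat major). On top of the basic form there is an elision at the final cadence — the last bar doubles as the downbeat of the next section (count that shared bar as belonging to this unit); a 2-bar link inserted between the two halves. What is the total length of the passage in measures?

Basic parallel period: 4 + 4 = 8 bars.
8 (basic form) + 2 (link) = 10.
The elision shares a bar with the next section but does not change this unit's count.

10 measures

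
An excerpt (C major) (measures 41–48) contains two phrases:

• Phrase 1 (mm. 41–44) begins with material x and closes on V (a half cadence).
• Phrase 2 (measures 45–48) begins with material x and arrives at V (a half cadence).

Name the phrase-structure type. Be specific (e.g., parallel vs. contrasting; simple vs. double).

repeated phrase

Both phrases have the same opening (x) and the same cadence (half cadence): the second is a restatement, not a consequent, so this is a repeated phrase rather than a period.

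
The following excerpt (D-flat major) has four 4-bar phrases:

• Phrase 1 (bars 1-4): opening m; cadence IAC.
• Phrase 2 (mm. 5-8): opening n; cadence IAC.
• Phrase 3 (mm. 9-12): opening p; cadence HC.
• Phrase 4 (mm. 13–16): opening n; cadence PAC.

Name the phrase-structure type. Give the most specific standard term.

Four phrases in two halves: the first half (measures 1-8) ends with an imperfect authentic cadence, the second (bars 9–16) with a perfect authentic cadence — a large antecedent–consequent pair, i.e. a double period.
Phrase 3 begins with different material from phrase 1, making it contrasting.

contrasting double period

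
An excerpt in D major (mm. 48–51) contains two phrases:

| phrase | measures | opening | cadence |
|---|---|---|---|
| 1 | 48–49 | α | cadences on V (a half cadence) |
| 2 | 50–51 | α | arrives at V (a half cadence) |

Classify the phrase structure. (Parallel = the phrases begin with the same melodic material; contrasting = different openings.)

repeated phrase

Both phrases have the same opening (α) and the same cadence (half cadence): the second is a restatement, not a consequent, so this is a repeated phrase rather than a period.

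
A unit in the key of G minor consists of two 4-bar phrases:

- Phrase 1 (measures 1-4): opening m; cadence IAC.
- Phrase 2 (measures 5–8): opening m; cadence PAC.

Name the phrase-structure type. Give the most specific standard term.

Phrase 1 ends with an imperfect authentic cadence (weaker) and phrase 2 with a perfect authentic cadence (stronger): antecedent + consequent = a period.
The two phrases open with the same material (m / m), so the period is parallel.

parallel period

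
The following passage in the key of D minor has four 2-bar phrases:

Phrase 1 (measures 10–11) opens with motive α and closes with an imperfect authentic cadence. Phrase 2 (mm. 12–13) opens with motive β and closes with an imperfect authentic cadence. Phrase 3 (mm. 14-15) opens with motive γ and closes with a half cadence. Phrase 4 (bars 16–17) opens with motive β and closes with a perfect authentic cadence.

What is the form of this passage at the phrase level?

contrasting double period

Four phrases in two halves: the first half (mm. 10–13) ends with an imperfect authentic cadence, the second (measures 14–17) with a perfect authentic cadence — a large antecedent–consequent pair, i.e. a double period.
Phrase 3 begins with different material from phrase 1, making it contrasting.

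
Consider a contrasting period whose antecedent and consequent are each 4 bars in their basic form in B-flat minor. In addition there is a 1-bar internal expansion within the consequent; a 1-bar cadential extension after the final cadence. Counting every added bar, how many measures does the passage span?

10 measures

Basic contrasting period: 4 + 4 = 8 bars.
8 (basic form) + 1 (internal expansion) + 1 (cadential extension) = 10.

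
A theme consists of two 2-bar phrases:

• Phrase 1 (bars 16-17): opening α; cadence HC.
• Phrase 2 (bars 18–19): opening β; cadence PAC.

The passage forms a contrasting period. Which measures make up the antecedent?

measures 16–17

The antecedent is the phrase ending with the weaker cadence (half cadence, phrase 1) and the consequent the one ending more conclusively (perfect authentic cadence, phrase 2); the antecedent is mm. 16-17.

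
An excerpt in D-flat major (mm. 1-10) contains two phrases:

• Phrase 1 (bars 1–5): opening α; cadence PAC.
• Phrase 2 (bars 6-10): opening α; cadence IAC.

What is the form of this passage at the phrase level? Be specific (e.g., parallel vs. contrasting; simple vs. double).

phrase group

The second phrase closes with an imperfect authentic cadence, which is not stronger than the first phrase's perfect authentic cadence; without a weak→strong cadential pair there is no antecedent–consequent relationship, so this is a phrase group rather than a period.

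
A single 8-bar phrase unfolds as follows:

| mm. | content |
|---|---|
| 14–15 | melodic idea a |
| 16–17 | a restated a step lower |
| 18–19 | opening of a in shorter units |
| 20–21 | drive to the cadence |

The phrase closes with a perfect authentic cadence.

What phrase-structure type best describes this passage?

sentence

Basic idea (measures 14-15) + its repetition (mm. 16–17) form the presentation; fragmentation and cadence (mm. 18–21) form the continuation — the 8-bar whole is a sentence.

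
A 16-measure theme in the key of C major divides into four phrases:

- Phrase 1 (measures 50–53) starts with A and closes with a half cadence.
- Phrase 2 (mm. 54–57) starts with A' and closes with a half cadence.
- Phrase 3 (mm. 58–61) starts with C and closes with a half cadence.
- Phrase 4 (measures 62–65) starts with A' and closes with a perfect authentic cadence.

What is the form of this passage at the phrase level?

contrasting double period

Four phrases in two halves: the first half (mm. 50-57) ends with a half cadence, the second (mm. 58–65) with a perfect authentic cadence — a large antecedent–consequent pair, i.e. a double period.
Phrase 3 begins with different material from phrase 1, making it contrasting.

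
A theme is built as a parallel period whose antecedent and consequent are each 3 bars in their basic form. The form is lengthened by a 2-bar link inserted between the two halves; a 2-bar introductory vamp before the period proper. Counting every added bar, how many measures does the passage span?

10 measures

Basic parallel period: 3 + 3 = 6 bars.
6 (basic form) + 2 (link) + 2 (introduction) = 10.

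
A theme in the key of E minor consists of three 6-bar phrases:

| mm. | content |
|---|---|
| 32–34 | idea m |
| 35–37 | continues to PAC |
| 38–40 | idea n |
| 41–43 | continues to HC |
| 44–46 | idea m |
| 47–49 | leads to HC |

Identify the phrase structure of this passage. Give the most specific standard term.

phrase group

The final phrase closes with a half cadence, which is not stronger than the preceding half cadence; the 3 phrases lack an overall antecedent–consequent design and so form a phrase group.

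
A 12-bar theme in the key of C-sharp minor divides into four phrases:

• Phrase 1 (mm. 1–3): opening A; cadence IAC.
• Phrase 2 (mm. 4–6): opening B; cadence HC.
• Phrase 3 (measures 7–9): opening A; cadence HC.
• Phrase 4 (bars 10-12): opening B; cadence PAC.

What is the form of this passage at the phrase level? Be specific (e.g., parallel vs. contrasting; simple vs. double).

parallel double period

Four phrases in two halves: the first half (mm. 1-6) ends with a half cadence, the second (measures 7-12) with a perfect authentic cadence — a large antecedent–consequent pair, i.e. a double period.
Phrase 3 begins with the same material as phrase 1, making it parallel.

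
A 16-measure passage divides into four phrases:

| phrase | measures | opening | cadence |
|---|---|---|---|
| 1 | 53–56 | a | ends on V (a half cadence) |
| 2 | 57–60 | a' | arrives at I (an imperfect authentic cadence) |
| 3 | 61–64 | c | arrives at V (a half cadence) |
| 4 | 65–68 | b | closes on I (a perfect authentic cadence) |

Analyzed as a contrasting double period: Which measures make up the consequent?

In a double period the four phrases pair into a large antecedent (phrases 1–2, ending imperfect authentic cadence) and a large consequent (phrases 3–4, ending perfect authentic cadence). The consequent spans bars 61–68.

measures 61–68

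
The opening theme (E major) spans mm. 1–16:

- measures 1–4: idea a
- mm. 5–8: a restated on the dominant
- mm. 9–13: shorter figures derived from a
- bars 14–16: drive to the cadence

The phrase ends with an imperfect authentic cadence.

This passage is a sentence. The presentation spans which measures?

The presentation of a sentence is the basic idea (measures 1–4) plus its repetition (measures 5-8); the presentation is therefore measures 1–8.

measures 1–8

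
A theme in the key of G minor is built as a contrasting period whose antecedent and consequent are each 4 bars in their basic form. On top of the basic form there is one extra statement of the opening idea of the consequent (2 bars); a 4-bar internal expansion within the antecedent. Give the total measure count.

14 measures

Basic contrasting period: 4 + 4 = 8 bars.
8 (basic form) + 2 (extra statement) + 4 (internal expansion) = 14.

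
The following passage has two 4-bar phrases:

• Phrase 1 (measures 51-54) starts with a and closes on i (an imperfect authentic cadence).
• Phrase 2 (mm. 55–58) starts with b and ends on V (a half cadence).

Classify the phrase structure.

phrase group

The second phrase closes with a half cadence, which is not stronger than the first phrase's imperfect authentic cadence; without a weak→strong cadential pair there is no antecedent–consequent relationship, so this is a phrase group rather than a period.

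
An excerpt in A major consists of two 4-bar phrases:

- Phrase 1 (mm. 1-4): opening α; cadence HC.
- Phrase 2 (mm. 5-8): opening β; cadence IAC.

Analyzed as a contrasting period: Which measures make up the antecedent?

The antecedent is the phrase ending with the weaker cadence (half cadence, phrase 1) and the consequent the one ending more conclusively (imperfect authentic cadence, phrase 2); the antecedent is bars 1-4.

measures 1–4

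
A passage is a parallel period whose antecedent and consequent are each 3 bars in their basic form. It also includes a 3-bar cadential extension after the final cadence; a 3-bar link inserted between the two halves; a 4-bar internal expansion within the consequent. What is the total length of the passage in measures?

Basic parallel period: 3 + 3 = 6 bars.
6 (basic form) + 3 (cadential extension) + 3 (link) + 4 (internal expansion) = 16.

16 measures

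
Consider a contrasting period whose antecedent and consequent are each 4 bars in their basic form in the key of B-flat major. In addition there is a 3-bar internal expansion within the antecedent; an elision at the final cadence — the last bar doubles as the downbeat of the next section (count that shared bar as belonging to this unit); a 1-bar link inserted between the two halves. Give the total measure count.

Basic contrasting period: 4 + 4 = 8 bars.
8 (basic form) + 3 (internal expansion) + 1 (link) = 12.
The elision shares a bar with the next section but does not change this unit's count.

12 measures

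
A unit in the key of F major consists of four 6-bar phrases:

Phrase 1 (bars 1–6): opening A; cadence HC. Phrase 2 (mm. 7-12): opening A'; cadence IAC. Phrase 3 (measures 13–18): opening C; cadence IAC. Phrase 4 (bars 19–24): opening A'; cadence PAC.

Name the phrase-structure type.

contrasting double period

Four phrases in two halves: the first half (bars 1–12) ends with an imperfect authentic cadence, the second (bars 13–24) with a perfect authentic cadence — a large antecedent–consequent pair, i.e. a double period.
Phrase 3 begins with different material from phrase 1, making it contrasting.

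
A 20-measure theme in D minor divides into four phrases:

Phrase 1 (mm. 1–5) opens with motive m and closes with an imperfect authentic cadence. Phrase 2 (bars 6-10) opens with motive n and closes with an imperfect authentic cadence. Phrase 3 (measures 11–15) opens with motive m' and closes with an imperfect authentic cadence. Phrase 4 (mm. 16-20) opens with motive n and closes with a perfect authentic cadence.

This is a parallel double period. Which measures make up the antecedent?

In a double period the first pair of phrases (ending imperfect authentic cadence) is the large antecedent and the second pair (ending perfect authentic cadence) is the large consequent; the antecedent is measures 1–10.

measures 1–10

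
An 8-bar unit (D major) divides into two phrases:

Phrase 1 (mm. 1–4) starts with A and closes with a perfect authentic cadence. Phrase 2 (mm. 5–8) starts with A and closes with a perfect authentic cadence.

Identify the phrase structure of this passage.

repeated phrase

Both phrases have the same opening (A) and the same cadence (perfect authentic cadence): the second is a restatement, not a consequent, so this is a repeated phrase rather than a period.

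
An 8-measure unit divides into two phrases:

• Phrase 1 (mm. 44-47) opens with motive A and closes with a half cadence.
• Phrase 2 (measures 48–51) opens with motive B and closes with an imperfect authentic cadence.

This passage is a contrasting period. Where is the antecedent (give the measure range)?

measures 44–47

The antecedent is the phrase ending with the weaker cadence (half cadence, phrase 1) and the consequent the one ending more conclusively (imperfect authentic cadence, phrase 2); the antecedent is mm. 44–47.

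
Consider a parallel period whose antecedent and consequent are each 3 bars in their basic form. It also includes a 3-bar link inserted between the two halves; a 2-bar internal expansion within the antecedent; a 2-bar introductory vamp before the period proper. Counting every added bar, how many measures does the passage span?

Basic parallel period: 3 + 3 = 6 bars.
6 (basic form) + 3 (link) + 2 (internal expansion) + 2 (introduction) = 13.

13 measures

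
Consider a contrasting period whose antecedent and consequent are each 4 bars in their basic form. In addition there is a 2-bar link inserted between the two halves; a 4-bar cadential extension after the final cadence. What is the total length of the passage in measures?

14 measures

Basic contrasting period: 4 + 4 = 8 bars.
8 (basic form) + 2 (link) + 4 (cadential extension) = 14.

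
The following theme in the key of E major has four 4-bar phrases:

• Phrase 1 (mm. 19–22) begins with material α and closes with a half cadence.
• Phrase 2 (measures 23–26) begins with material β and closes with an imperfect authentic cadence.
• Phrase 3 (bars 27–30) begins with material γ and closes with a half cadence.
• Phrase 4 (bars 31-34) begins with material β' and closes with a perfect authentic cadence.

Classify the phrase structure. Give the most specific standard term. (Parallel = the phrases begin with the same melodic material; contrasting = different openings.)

Four phrases in two halves: the first half (mm. 19–26) ends with an imperfect authentic cadence, the second (mm. 27–34) with a perfect authentic cadence — a large antecedent–consequent pair, i.e. a double period.
Phrase 3 begins with different material from phrase 1, making it contrasting.

contrasting double period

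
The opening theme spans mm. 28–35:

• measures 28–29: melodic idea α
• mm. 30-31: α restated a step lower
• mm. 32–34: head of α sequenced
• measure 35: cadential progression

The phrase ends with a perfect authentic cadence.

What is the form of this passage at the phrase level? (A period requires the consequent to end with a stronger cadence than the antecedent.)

sentence

Basic idea (measures 28-29) + its repetition (measures 30–31) form the presentation; fragmentation and cadence (mm. 32–35) form the continuation — the 8-bar whole is a sentence.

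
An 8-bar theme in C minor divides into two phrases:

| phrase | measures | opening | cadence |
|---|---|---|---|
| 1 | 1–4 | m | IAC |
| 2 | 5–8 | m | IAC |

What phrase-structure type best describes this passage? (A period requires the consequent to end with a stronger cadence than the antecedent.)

repeated phrase

Both phrases have the same opening (m) and the same cadence (imperfect authentic cadence): the second is a restatement, not a consequent, so this is a repeated phrase rather than a period.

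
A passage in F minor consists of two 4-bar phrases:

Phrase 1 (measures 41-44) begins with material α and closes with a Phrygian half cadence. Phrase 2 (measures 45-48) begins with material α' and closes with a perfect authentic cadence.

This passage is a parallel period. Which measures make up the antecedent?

The antecedent is the phrase ending with the weaker cadence (Phrygian half cadence, phrase 1) and the consequent the one ending more conclusively (perfect authentic cadence, phrase 2); the antecedent is mm. 41–44.

measures 41–44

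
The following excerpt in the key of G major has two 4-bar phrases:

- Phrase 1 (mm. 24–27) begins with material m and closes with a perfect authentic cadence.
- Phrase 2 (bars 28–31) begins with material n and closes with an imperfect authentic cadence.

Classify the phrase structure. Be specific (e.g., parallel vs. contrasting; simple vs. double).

phrase group

The second phrase closes with an imperfect authentic cadence, which is not stronger than the first phrase's perfect authentic cadence; without a weak→strong cadential pair there is no antecedent–consequent relationship, so this is a phrase group rather than a period.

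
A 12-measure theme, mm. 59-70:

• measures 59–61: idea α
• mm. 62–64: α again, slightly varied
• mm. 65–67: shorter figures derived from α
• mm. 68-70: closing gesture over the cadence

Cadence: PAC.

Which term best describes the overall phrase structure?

Basic idea (measures 59-61) + its repetition (bars 62–64) form the presentation; fragmentation and cadence (bars 65-70) form the continuation — the 12-bar whole is a sentence.

sentence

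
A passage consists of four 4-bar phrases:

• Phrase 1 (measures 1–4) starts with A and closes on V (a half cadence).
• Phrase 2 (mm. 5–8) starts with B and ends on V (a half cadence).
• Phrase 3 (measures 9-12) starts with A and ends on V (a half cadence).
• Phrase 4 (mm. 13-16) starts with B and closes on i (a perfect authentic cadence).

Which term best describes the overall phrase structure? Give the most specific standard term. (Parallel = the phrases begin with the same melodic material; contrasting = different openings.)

parallel double period

Four phrases in two halves: the first half (mm. 1–8) ends with a half cadence, the second (measures 9–16) with a perfect authentic cadence — a large antecedent–consequent pair, i.e. a double period.
Phrase 3 begins with the same material as phrase 1, making it parallel.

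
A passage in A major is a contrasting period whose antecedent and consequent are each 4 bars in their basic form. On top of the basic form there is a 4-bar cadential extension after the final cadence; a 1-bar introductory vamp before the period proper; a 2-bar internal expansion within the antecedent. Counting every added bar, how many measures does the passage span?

15 measures

Basic contrasting period: 4 + 4 = 8 bars.
8 (basic form) + 4 (cadential extension) + 1 (introduction) + 2 (internal expansion) = 15.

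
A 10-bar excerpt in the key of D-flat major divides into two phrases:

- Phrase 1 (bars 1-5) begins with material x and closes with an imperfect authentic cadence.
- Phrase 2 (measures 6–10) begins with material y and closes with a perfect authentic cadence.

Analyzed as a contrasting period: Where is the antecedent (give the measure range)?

The antecedent is the phrase ending with the weaker cadence (imperfect authentic cadence, phrase 1) and the consequent the one ending more conclusively (perfect authentic cadence, phrase 2); the antecedent is bars 1–5.

measures 1–5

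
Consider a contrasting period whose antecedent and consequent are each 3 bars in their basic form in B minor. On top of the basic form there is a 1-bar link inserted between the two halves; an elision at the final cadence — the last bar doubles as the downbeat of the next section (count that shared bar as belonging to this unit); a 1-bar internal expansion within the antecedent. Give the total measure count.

Basic contrasting period: 3 + 3 = 6 bars.
6 (basic form) + 1 (link) + 1 (internal expansion) = 8.
The elision shares a bar with the next section but does not change this unit's count.

8 measures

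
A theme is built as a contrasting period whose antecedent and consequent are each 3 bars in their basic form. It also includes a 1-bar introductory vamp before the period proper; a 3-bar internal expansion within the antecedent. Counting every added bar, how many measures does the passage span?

10 measures

Basic contrasting period: 3 + 3 = 6 bars.
6 (basic form) + 1 (introduction) + 3 (internal expansion) = 10.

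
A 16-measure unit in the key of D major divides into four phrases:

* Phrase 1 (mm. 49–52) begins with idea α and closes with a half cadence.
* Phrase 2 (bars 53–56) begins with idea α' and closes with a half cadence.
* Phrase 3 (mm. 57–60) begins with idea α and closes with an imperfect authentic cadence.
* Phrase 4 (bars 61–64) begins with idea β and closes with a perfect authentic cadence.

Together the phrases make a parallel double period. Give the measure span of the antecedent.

In a double period the first pair of phrases (ending half cadence) is the large antecedent and the second pair (ending perfect authentic cadence) is the large consequent; the antecedent is measures 49–56.

measures 49–56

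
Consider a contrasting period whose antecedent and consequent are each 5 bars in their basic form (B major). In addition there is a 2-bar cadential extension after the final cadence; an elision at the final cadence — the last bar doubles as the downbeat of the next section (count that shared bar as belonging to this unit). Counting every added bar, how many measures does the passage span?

Basic contrasting period: 5 + 5 = 10 bars.
10 (basic form) + 2 (cadential extension) = 12.
The elision shares a bar with the next section but does not change this unit's count.

12 measures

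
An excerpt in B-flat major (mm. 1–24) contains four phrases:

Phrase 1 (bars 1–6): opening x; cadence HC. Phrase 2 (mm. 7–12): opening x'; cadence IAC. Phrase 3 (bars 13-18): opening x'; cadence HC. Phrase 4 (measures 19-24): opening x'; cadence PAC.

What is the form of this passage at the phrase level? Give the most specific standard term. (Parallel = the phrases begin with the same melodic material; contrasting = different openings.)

parallel double period

Four phrases in two halves: the first half (bars 1-12) ends with an imperfect authentic cadence, the second (mm. 13-24) with a perfect authentic cadence — a large antecedent–consequent pair, i.e. a double period.
Phrase 3 begins with the same material as phrase 1, making it parallel.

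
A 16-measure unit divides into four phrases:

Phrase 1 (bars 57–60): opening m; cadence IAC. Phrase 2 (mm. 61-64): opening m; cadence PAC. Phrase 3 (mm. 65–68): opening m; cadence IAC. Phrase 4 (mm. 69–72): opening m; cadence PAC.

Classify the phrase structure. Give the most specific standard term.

repeated period

The cadence pattern IAC–PAC–IAC–PAC is weak–strong twice, and phrases 3–4 restate phrases 1–2: a period heard twice, not a double period (which would end weakly at phrase 2).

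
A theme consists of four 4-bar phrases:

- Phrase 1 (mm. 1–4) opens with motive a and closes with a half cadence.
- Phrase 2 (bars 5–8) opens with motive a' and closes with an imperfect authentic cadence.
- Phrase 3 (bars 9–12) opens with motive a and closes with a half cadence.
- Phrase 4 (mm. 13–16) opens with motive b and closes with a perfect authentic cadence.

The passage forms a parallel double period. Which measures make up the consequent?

measures 9–16

In a double period the four phrases pair into a large antecedent (phrases 1–2, ending imperfect authentic cadence) and a large consequent (phrases 3–4, ending perfect authentic cadence). The consequent spans measures 9–16.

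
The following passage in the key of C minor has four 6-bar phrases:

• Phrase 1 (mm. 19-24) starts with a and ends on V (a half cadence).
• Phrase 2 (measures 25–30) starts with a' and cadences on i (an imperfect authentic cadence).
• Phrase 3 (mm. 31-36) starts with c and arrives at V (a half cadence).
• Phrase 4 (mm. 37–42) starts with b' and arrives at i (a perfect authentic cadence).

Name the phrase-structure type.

contrasting double period

Four phrases in two halves: the first half (mm. 19–30) ends with an imperfect authentic cadence, the second (mm. 31–42) with a perfect authentic cadence — a large antecedent–consequent pair, i.e. a double period.
Phrase 3 begins with different material from phrase 1, making it contrasting.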